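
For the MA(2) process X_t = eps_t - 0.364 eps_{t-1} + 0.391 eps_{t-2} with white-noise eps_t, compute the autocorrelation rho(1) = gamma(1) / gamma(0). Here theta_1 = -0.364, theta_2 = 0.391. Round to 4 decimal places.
\rho(1) = -0.3939

For an MA(q) process with theta_0 = 1, the autocovariance is
  gamma(k) = sigma^2 * sum_{i=0..q-k} theta_i * theta_{i+k},
and rho(k) = gamma(k) / gamma(0). Sigma^2 cancels.
  numerator   = (1)*(-0.364) + (-0.364)*(0.391) = -0.506324.
  denominator = (1)^2 + (-0.364)^2 + (0.391)^2 = 1.285377.
  rho(1) = -0.506324 / 1.285377 = -0.3939.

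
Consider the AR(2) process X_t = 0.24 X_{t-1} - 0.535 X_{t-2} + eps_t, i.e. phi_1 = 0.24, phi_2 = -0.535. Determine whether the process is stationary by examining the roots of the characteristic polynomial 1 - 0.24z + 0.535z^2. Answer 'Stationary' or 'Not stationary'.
\text{Stationary}

The AR(p) characteristic polynomial is P(z) = 1 - 0.24z + 0.535z^2.
Stationarity requires all roots to lie outside the unit circle, i.e. |z| > 1 for every root.
Set 1 + (-0.24) z + (0.535) z^2 = 0, i.e. a z^2 + b z + c = 0 with a = 0.535, b = -0.24, c = 1.
Discriminant D = b^2 - 4ac = (-0.24)^2 - 4*(0.535)*1 = 0.0576 - (2.14) = -2.0824.
D < 0, so the roots are the complex-conjugate pair z = (-b +/- i sqrt(-D)) / (2a) = 0.2243 +/- 1.3486i.
For a conjugate pair |z|^2 = z * conj(z) = (product of roots) = c/a = 1/(0.535) = 1.869159, so |z| = sqrt(1.869159) = 1.3672 for both roots.
Moduli of all roots: 1.3672, 1.3672.
All moduli strictly greater than 1? Yes.
Verdict: Stationary.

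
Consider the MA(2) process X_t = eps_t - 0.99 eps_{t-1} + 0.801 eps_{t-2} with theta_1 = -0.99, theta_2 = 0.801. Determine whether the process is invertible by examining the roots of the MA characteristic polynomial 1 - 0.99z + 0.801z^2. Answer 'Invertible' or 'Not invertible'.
\text{Invertible}

The MA(q) characteristic polynomial is P(z) = 1 - 0.99z + 0.801z^2.
Invertibility requires all roots to lie outside the unit circle, i.e. |z| > 1 for every root.
Set 1 + (-0.99) z + (0.801) z^2 = 0, i.e. a z^2 + b z + c = 0 with a = 0.801, b = -0.99, c = 1.
Discriminant D = b^2 - 4ac = (-0.99)^2 - 4*(0.801)*1 = 0.9801 - (3.204) = -2.2239.
D < 0, so the roots are the complex-conjugate pair z = (-b +/- i sqrt(-D)) / (2a) = 0.618 +/- 0.9309i.
For a conjugate pair |z|^2 = z * conj(z) = (product of roots) = c/a = 1/(0.801) = 1.248439, so |z| = sqrt(1.248439) = 1.1173 for both roots.
Moduli of all roots: 1.1173, 1.1173.
All moduli strictly greater than 1? Yes.
Verdict: Invertible.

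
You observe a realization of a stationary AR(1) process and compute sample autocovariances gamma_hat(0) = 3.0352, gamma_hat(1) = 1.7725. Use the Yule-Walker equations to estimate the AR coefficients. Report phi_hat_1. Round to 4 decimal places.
\hat\phi_{1} = 0.5840

The Yule-Walker equations for an AR(p) process read, in matrix form,
  Gamma_p phi = r_p,   with   (Gamma_p)_{ij} = gamma(|i - j|),
                       (r_p)_i = gamma(i),   i,j = 1..p.
Substitute the sample gammas (Toeplitz matrix and right-hand side of size 1):
  Gamma_p = [[3.0352]]
  r_p     = [1.7725]
With p = 1 this is the single equation gamma(0) phi_1 = gamma(1):
  phi_hat_1 = gamma(1) / gamma(0) = 1.7725 / 3.0352 = 0.5840.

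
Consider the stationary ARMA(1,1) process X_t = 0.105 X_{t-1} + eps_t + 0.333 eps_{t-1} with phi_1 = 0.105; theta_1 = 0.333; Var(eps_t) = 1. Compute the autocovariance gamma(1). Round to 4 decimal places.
\gamma(1) = 0.4584

Multiply the model equation by X_{t-k} and take expectations. With theta_0 = psi_0 = 1 and psi_j the MA(infinity) weights, this gives
  gamma(k) - sum_i phi_i gamma(k-i) = c_k,
  c_k = sigma^2 * sum_{j=k..q} theta_j psi_{j-k}   (c_k = 0 for k > q),
using gamma(-m) = gamma(m).
psi-weights needed (psi_j = theta_j + sum_i phi_i psi_{j-i}):
  psi_1 = theta_1 + phi_1 = 0.333 + (0.105) = 0.438
Right-hand sides:
  c_0 = sigma^2 (1 + theta_1 psi_1) = 1 * (1 + (0.333)(0.438)) = 1 * 1.145854 = 1.145854
  c_1 = sigma^2 theta_1 = 1 * (0.333) = 0.333
  c_2 = 0
Equations for k = 0 and k = 1 (AR order 1):
  gamma(0) = phi_1 gamma(1) + c_0
  gamma(1) = phi_1 gamma(0) + c_1
Substituting the second into the first: gamma(0) (1 - phi_1^2) = c_0 + phi_1 c_1, so
  gamma(0) = (c_0 + phi_1 c_1) / (1 - phi_1^2) = (1.145854 + (0.105)(0.333)) / (1 - (0.105)^2) = 1.180819 / 0.988975 = 1.193983.
  gamma(1) = phi_1 gamma(0) + c_1 = (0.105)(1.193983) + (0.333) = 0.458368.
Therefore gamma(1) = 0.4584 (to 4 decimal places).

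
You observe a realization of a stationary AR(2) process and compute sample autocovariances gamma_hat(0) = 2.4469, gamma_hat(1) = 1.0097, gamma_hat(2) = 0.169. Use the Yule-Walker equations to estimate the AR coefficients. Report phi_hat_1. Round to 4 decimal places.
\hat\phi_{1} = 0.4630

The Yule-Walker equations for an AR(p) process read, in matrix form,
  Gamma_p phi = r_p,   with   (Gamma_p)_{ij} = gamma(|i - j|),
                       (r_p)_i = gamma(i),   i,j = 1..p.
Substitute the sample gammas (Toeplitz matrix and right-hand side of size 2):
  Gamma_p = [[2.4469, 1.0097], [1.0097, 2.4469]]
  r_p     = [1.0097, 0.169]
Written out:
  2.4469 phi_1 + 1.0097 phi_2 = 1.0097
  1.0097 phi_1 + 2.4469 phi_2 = 0.169
Solve by Cramer's rule:
  det = gamma(0)^2 - gamma(1)^2 = (2.4469)^2 - (1.0097)^2 = 5.98731961 - 1.01949409 = 4.96782552
  phi_hat_1 = [gamma(1) gamma(0) - gamma(1) gamma(2)] / det = [(1.0097)(2.4469) - (1.0097)(0.169)] / 4.96782552 = 2.29999563 / 4.96782552 = 0.463
  phi_hat_2 = [gamma(0) gamma(2) - gamma(1)^2] / det = [(2.4469)(0.169) - (1.0097)^2] / 4.96782552 = -0.60596799 / 4.96782552 = -0.122
So phi_hat = [0.4630, -0.1220].
Therefore phi_hat_1 = 0.4630.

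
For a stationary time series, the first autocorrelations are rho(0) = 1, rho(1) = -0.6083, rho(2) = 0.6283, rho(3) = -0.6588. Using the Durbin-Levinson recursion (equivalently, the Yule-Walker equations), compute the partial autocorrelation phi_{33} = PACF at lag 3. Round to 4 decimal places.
\phi_{33} = -0.3509

The PACF at lag k is phi_{kk}, the last component of the solution
to the Yule-Walker system G_k phi = r_k where
  (G_k)_{ij} = rho(|i - j|), (r_k)_i = rho(i), i,j = 1..k.
Equivalently, Durbin-Levinson gives phi_{kk} iteratively:
  phi_{11} = rho(1)
  phi_{kk} = [rho(k) - sum_{j=1..k-1} phi_{k-1,j} rho(k-j)]
            / [1 - sum_{j=1..k-1} phi_{k-1,j} rho(j)],
  phi_{k,j} = phi_{k-1,j} - phi_{kk} phi_{k-1,k-j},  j = 1..k-1.
Step k = 1:
  phi_11 = rho(1) = -0.6083.
Step k = 2:
  phi_22 = [rho(2) - phi_11 rho(1)] / [1 - phi_11 rho(1)] = [0.6283 - (-0.6083)(-0.6083)] / [1 - (-0.6083)(-0.6083)]
         = 0.25827111 / 0.62997111 = 0.409973.
  Update: phi_21 = phi_11 - phi_22 phi_11 = -0.6083 - (0.409973)(-0.6083) = -0.358913.
Step k = 3:
  phi_33 = [rho(3) - phi_21 rho(2) - phi_22 rho(1)] / [1 - phi_21 rho(1) - phi_22 rho(2)]
    numerator   = -0.6588 - (-0.358913)(0.6283) - (0.409973)(-0.6083) = -0.18390813
    denominator = 1 - (-0.358913)(-0.6083) - (0.409973)(0.6283) = 0.52408694
  phi_33 = -0.18390813 / 0.52408694 = -0.3509.
Therefore phi_{33} = -0.3509.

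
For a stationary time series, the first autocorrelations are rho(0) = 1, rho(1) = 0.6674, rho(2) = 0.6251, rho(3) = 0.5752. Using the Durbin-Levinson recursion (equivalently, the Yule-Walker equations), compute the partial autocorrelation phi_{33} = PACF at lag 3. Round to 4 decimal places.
\phi_{33} = 0.1550

The PACF at lag k is phi_{kk}, the last component of the solution
to the Yule-Walker system G_k phi = r_k where
  (G_k)_{ij} = rho(|i - j|), (r_k)_i = rho(i), i,j = 1..k.
Equivalently, Durbin-Levinson gives phi_{kk} iteratively:
  phi_{11} = rho(1)
  phi_{kk} = [rho(k) - sum_{j=1..k-1} phi_{k-1,j} rho(k-j)]
            / [1 - sum_{j=1..k-1} phi_{k-1,j} rho(j)],
  phi_{k,j} = phi_{k-1,j} - phi_{kk} phi_{k-1,k-j},  j = 1..k-1.
Step k = 1:
  phi_11 = rho(1) = 0.6674.
Step k = 2:
  phi_22 = [rho(2) - phi_11 rho(1)] / [1 - phi_11 rho(1)] = [0.6251 - (0.6674)(0.6674)] / [1 - (0.6674)(0.6674)]
         = 0.17967724 / 0.55457724 = 0.32399.
  Update: phi_21 = phi_11 - phi_22 phi_11 = 0.6674 - (0.32399)(0.6674) = 0.451169.
Step k = 3:
  phi_33 = [rho(3) - phi_21 rho(2) - phi_22 rho(1)] / [1 - phi_21 rho(1) - phi_22 rho(2)]
    numerator   = 0.5752 - (0.451169)(0.6251) - (0.32399)(0.6674) = 0.07694339
    denominator = 1 - (0.451169)(0.6674) - (0.32399)(0.6251) = 0.49636369
  phi_33 = 0.07694339 / 0.49636369 = 0.155.
Therefore phi_{33} = 0.1550.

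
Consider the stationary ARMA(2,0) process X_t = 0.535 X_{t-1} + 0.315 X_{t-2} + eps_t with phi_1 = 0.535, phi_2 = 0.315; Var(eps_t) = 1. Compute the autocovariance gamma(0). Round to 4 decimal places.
\gamma(0) = 2.8465

Multiply the model equation by X_{t-k} and take expectations. With theta_0 = psi_0 = 1 and psi_j the MA(infinity) weights, this gives
  gamma(k) - sum_i phi_i gamma(k-i) = c_k,
  c_k = sigma^2 * sum_{j=k..q} theta_j psi_{j-k}   (c_k = 0 for k > q),
using gamma(-m) = gamma(m).
Pure AR (q = 0): c_0 = sigma^2 = 1, c_k = 0 for k >= 1.
Equations for k = 0, 1, 2 (AR order 2, c_2 = 0):
  (E0) gamma(0) = phi_1 gamma(1) + phi_2 gamma(2) + c_0
  (E1) gamma(1) = phi_1 gamma(0) + phi_2 gamma(1) + c_1
  (E2) gamma(2) = phi_1 gamma(1) + phi_2 gamma(0)
From (E1): gamma(1) = A gamma(0) + B with
  A = phi_1 / (1 - phi_2) = 0.535 / 0.685 = 0.781022,   B = c_1 / (1 - phi_2) = 0 / 0.685 = 0.
Insert (E2) into (E0): gamma(0) (1 - phi_2^2) = phi_1 (1 + phi_2) gamma(1) + c_0.
  phi_1 (1 + phi_2) = (0.535)(1.315) = 0.703525,   1 - phi_2^2 = 0.900775.
Replace gamma(1) by A gamma(0) + B and collect gamma(0):
  gamma(0) [0.900775 - (0.703525)(0.781022)] = c_0 = 1
  gamma(0) * 0.351307 = 1
  gamma(0) = 1 / 0.351307 = 2.846517.
Therefore gamma(0) = 2.8465 (to 4 decimal places).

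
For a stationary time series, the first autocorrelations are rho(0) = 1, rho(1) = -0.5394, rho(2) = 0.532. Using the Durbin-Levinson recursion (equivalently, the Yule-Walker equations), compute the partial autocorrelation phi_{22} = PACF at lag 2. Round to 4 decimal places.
\phi_{22} = 0.3400

The PACF at lag k is phi_{kk}, the last component of the solution
to the Yule-Walker system G_k phi = r_k where
  (G_k)_{ij} = rho(|i - j|), (r_k)_i = rho(i), i,j = 1..k.
Equivalently, Durbin-Levinson gives phi_{kk} iteratively:
  phi_{11} = rho(1)
  phi_{kk} = [rho(k) - sum_{j=1..k-1} phi_{k-1,j} rho(k-j)]
            / [1 - sum_{j=1..k-1} phi_{k-1,j} rho(j)],
  phi_{k,j} = phi_{k-1,j} - phi_{kk} phi_{k-1,k-j},  j = 1..k-1.
Step k = 1:
  phi_11 = rho(1) = -0.5394.
Step k = 2:
  phi_22 = [rho(2) - phi_11 rho(1)] / [1 - phi_11 rho(1)] = [0.532 - (-0.5394)(-0.5394)] / [1 - (-0.5394)(-0.5394)]
         = 0.24104764 / 0.70904764 = 0.34.
Therefore phi_{22} = 0.3400.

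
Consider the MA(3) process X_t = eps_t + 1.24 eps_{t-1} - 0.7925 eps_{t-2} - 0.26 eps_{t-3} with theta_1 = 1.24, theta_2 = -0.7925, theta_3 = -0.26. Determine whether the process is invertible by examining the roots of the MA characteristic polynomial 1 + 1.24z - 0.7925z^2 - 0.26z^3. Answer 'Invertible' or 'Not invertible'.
\text{Not invertible}

The MA(q) characteristic polynomial is P(z) = 1 + 1.24z - 0.7925z^2 - 0.26z^3.
Invertibility requires all roots to lie outside the unit circle, i.e. |z| > 1 for every root.
Degree 3: look for a simple real root z0 first, then factor out (1 - z/z0) and solve the remaining quadratic.
Testing z0 = -4: P(-4) = 1 + (1.24)(-4) + (-0.7925)(-4)^2 + (-0.26)(-4)^3
  = 1 + (-4.96) + (-12.68) + (16.64) = 0.  So z_0 = -4 is a root, |z_0| = 4.
Divide out the factor (1 + 0.25 z) = (1 - z/z0) (since 1/z0 = -0.25):
  P(z) = (1 + 0.25 z)(1 + (0.99) z + (-1.04) z^2)
  [check: z-coef 0.99 - (-0.25) = 1.24; z^2-coef -1.04 - (-0.25)(0.99) = -0.7925; z^3-coef -(-0.25)(-1.04) = -0.26.]
Remaining roots from the quadratic factor 1 + (0.99) z + (-1.04) z^2:
  Set 1 + (0.99) z + (-1.04) z^2 = 0, i.e. a z^2 + b z + c = 0 with a = -1.04, b = 0.99, c = 1.
  Discriminant D = b^2 - 4ac = (0.99)^2 - 4*(-1.04)*1 = 0.9801 - (-4.16) = 5.1401.
  D >= 0, so the roots are real: z = (-b +/- sqrt(D)) / (2a) = (-0.99 +/- 2.267179) / (-2.08).
    z_1 = (-0.99 + 2.267179) / (-2.08) = -0.614,   |z_1| = 0.614.
    z_2 = (-0.99 - 2.267179) / (-2.08) = 1.566,   |z_2| = 1.566.
Moduli of all roots: 4.0000, 0.6140, 1.5660.
All moduli strictly greater than 1? No.
Verdict: Not invertible.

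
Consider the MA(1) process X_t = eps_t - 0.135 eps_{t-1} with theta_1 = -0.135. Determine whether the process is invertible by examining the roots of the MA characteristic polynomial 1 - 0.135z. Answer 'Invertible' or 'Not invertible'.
\text{Invertible}

The MA(q) characteristic polynomial is P(z) = 1 - 0.135z.
Invertibility requires all roots to lie outside the unit circle, i.e. |z| > 1 for every root.
This is linear in z: 1 + (-0.135) z = 0  =>  z = -1/(-0.135) = 7.407407,  |z| = 7.407407.
Moduli of all roots: 7.4074.
All moduli strictly greater than 1? Yes.
Verdict: Invertible.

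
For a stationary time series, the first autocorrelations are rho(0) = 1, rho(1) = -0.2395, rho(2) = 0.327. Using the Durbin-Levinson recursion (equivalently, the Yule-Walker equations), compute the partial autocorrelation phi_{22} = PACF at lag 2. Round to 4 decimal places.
\phi_{22} = 0.2860

The PACF at lag k is phi_{kk}, the last component of the solution
to the Yule-Walker system G_k phi = r_k where
  (G_k)_{ij} = rho(|i - j|), (r_k)_i = rho(i), i,j = 1..k.
Equivalently, Durbin-Levinson gives phi_{kk} iteratively:
  phi_{11} = rho(1)
  phi_{kk} = [rho(k) - sum_{j=1..k-1} phi_{k-1,j} rho(k-j)]
            / [1 - sum_{j=1..k-1} phi_{k-1,j} rho(j)],
  phi_{k,j} = phi_{k-1,j} - phi_{kk} phi_{k-1,k-j},  j = 1..k-1.
Step k = 1:
  phi_11 = rho(1) = -0.2395.
Step k = 2:
  phi_22 = [rho(2) - phi_11 rho(1)] / [1 - phi_11 rho(1)] = [0.327 - (-0.2395)(-0.2395)] / [1 - (-0.2395)(-0.2395)]
         = 0.26963975 / 0.94263975 = 0.286.
Therefore phi_{22} = 0.2860.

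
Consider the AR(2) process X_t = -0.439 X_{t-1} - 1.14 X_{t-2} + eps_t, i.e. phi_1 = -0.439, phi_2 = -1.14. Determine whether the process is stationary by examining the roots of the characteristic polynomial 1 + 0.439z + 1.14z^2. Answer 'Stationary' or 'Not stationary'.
\text{Not stationary}

The AR(p) characteristic polynomial is P(z) = 1 + 0.439z + 1.14z^2.
Stationarity requires all roots to lie outside the unit circle, i.e. |z| > 1 for every root.
Set 1 + (0.439) z + (1.14) z^2 = 0, i.e. a z^2 + b z + c = 0 with a = 1.14, b = 0.439, c = 1.
Discriminant D = b^2 - 4ac = (0.439)^2 - 4*(1.14)*1 = 0.192721 - (4.56) = -4.367279.
D < 0, so the roots are the complex-conjugate pair z = (-b +/- i sqrt(-D)) / (2a) = -0.1925 +/- 0.9166i.
For a conjugate pair |z|^2 = z * conj(z) = (product of roots) = c/a = 1/(1.14) = 0.877193, so |z| = sqrt(0.877193) = 0.9366 for both roots.
Moduli of all roots: 0.9366, 0.9366.
All moduli strictly greater than 1? No.
Verdict: Not stationary.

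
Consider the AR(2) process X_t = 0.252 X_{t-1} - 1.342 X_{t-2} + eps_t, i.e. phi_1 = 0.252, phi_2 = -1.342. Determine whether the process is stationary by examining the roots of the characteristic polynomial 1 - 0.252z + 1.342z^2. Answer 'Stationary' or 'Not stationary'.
\text{Not stationary}

The AR(p) characteristic polynomial is P(z) = 1 - 0.252z + 1.342z^2.
Stationarity requires all roots to lie outside the unit circle, i.e. |z| > 1 for every root.
Set 1 + (-0.252) z + (1.342) z^2 = 0, i.e. a z^2 + b z + c = 0 with a = 1.342, b = -0.252, c = 1.
Discriminant D = b^2 - 4ac = (-0.252)^2 - 4*(1.342)*1 = 0.063504 - (5.368) = -5.304496.
D < 0, so the roots are the complex-conjugate pair z = (-b +/- i sqrt(-D)) / (2a) = 0.0939 +/- 0.8581i.
For a conjugate pair |z|^2 = z * conj(z) = (product of roots) = c/a = 1/(1.342) = 0.745156, so |z| = sqrt(0.745156) = 0.8632 for both roots.
Moduli of all roots: 0.8632, 0.8632.
All moduli strictly greater than 1? No.
Verdict: Not stationary.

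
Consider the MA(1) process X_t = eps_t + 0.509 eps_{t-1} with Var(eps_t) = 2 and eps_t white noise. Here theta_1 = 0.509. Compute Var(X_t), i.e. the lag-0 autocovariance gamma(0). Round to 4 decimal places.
\gamma(0) = 2.5182

For an MA(q) process X_t = eps_t + sum_i theta_i eps_{t-i} with
Var(eps_t) = sigma^2, the variance is
  gamma(0) = sigma^2 * (1 + sum_i theta_i^2).
  sum_i theta_i^2 = (0.509)^2 = 0.259081.
  gamma(0) = 2 * (1 + 0.259081) = 2 * 1.259081 = 2.518162, which rounds to 2.5182.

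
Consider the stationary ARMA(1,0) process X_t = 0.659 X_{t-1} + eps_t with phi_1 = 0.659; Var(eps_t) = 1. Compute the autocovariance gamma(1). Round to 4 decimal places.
\gamma(1) = 1.1649

Multiply the model equation by X_{t-k} and take expectations. With theta_0 = psi_0 = 1 and psi_j the MA(infinity) weights, this gives
  gamma(k) - sum_i phi_i gamma(k-i) = c_k,
  c_k = sigma^2 * sum_{j=k..q} theta_j psi_{j-k}   (c_k = 0 for k > q),
using gamma(-m) = gamma(m).
Pure AR (q = 0): c_0 = sigma^2 = 1, c_k = 0 for k >= 1.
Equations for k = 0 and k = 1 (AR order 1):
  gamma(0) = phi_1 gamma(1) + c_0
  gamma(1) = phi_1 gamma(0) + c_1
Substituting the second into the first: gamma(0) (1 - phi_1^2) = c_0 + phi_1 c_1, so
  gamma(0) = c_0 / (1 - phi_1^2) = 1 / (1 - (0.659)^2) = 1 / 0.565719 = 1.767662.
  gamma(1) = phi_1 gamma(0) = (0.659)(1.767662) = 1.164889.
Therefore gamma(1) = 1.1649 (to 4 decimal places).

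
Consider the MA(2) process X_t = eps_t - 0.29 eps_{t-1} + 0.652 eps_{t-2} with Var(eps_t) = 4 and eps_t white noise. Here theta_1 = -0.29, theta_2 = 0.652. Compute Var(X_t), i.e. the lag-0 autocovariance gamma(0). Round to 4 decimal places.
\gamma(0) = 6.0368

For an MA(q) process X_t = eps_t + sum_i theta_i eps_{t-i} with
Var(eps_t) = sigma^2, the variance is
  gamma(0) = sigma^2 * (1 + sum_i theta_i^2).
  sum_i theta_i^2 = (-0.29)^2 + (0.652)^2 = 0.0841 + 0.425104 = 0.509204.
  gamma(0) = 4 * (1 + 0.509204) = 4 * 1.509204 = 6.036816, which rounds to 6.0368.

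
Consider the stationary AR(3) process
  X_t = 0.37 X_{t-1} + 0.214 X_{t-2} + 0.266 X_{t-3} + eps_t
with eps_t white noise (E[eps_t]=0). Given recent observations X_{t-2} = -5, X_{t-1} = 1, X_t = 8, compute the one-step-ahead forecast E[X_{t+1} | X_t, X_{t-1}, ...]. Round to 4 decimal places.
E[X_{t+1} \mid \mathcal F_t] = 1.8440

For an AR(p) model X_t = c + sum_i phi_i X_{t-i} + eps_t, the
one-step-ahead conditional mean is
  E[X_{t+1} | X_t, ...] = c + sum_i phi_i X_{t+1-i}.
Substitute known values:
  E[X_{t+1} | ...] = (0.37) * (8) + (0.214) * (1) + (0.266) * (-5)
                   = 1.8440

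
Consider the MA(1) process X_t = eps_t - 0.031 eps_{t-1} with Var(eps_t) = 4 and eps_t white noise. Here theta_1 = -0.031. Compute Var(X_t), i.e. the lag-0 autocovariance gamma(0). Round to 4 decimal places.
\gamma(0) = 4.0038

For an MA(q) process X_t = eps_t + sum_i theta_i eps_{t-i} with
Var(eps_t) = sigma^2, the variance is
  gamma(0) = sigma^2 * (1 + sum_i theta_i^2).
  sum_i theta_i^2 = (-0.031)^2 = 0.000961.
  gamma(0) = 4 * (1 + 0.000961) = 4 * 1.000961 = 4.003844, which rounds to 4.0038.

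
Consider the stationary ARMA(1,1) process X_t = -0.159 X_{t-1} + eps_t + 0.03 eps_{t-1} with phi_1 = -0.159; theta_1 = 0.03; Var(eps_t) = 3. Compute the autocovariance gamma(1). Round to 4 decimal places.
\gamma(1) = -0.3951

Multiply the model equation by X_{t-k} and take expectations. With theta_0 = psi_0 = 1 and psi_j the MA(infinity) weights, this gives
  gamma(k) - sum_i phi_i gamma(k-i) = c_k,
  c_k = sigma^2 * sum_{j=k..q} theta_j psi_{j-k}   (c_k = 0 for k > q),
using gamma(-m) = gamma(m).
psi-weights needed (psi_j = theta_j + sum_i phi_i psi_{j-i}):
  psi_1 = theta_1 + phi_1 = 0.03 + (-0.159) = -0.129
Right-hand sides:
  c_0 = sigma^2 (1 + theta_1 psi_1) = 3 * (1 + (0.03)(-0.129)) = 3 * 0.99613 = 2.98839
  c_1 = sigma^2 theta_1 = 3 * (0.03) = 0.09
  c_2 = 0
Equations for k = 0 and k = 1 (AR order 1):
  gamma(0) = phi_1 gamma(1) + c_0
  gamma(1) = phi_1 gamma(0) + c_1
Substituting the second into the first: gamma(0) (1 - phi_1^2) = c_0 + phi_1 c_1, so
  gamma(0) = (c_0 + phi_1 c_1) / (1 - phi_1^2) = (2.98839 + (-0.159)(0.09)) / (1 - (-0.159)^2) = 2.97408 / 0.974719 = 3.051218.
  gamma(1) = phi_1 gamma(0) + c_1 = (-0.159)(3.051218) + (0.09) = -0.395144.
Therefore gamma(1) = -0.3951 (to 4 decimal places).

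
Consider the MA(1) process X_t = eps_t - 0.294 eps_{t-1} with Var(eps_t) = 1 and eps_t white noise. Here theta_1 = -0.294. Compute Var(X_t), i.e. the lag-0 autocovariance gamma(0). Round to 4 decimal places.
\gamma(0) = 1.0864

For an MA(q) process X_t = eps_t + sum_i theta_i eps_{t-i} with
Var(eps_t) = sigma^2, the variance is
  gamma(0) = sigma^2 * (1 + sum_i theta_i^2).
  sum_i theta_i^2 = (-0.294)^2 = 0.086436.
  gamma(0) = 1 * (1 + 0.086436) = 1 * 1.086436 = 1.086436, which rounds to 1.0864.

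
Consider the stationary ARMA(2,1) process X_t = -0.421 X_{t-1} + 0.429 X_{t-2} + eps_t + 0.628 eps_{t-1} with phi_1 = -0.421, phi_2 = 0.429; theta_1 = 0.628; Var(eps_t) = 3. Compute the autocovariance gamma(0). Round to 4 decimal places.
\gamma(0) = 3.7729

Multiply the model equation by X_{t-k} and take expectations. With theta_0 = psi_0 = 1 and psi_j the MA(infinity) weights, this gives
  gamma(k) - sum_i phi_i gamma(k-i) = c_k,
  c_k = sigma^2 * sum_{j=k..q} theta_j psi_{j-k}   (c_k = 0 for k > q),
using gamma(-m) = gamma(m).
psi-weights needed (psi_j = theta_j + sum_i phi_i psi_{j-i}):
  psi_1 = theta_1 + phi_1 = 0.628 + (-0.421) = 0.207
Right-hand sides:
  c_0 = sigma^2 (1 + theta_1 psi_1) = 3 * (1 + (0.628)(0.207)) = 3 * 1.129996 = 3.389988
  c_1 = sigma^2 theta_1 = 3 * (0.628) = 1.884
  c_2 = 0
Equations for k = 0, 1, 2 (AR order 2, c_2 = 0):
  (E0) gamma(0) = phi_1 gamma(1) + phi_2 gamma(2) + c_0
  (E1) gamma(1) = phi_1 gamma(0) + phi_2 gamma(1) + c_1
  (E2) gamma(2) = phi_1 gamma(1) + phi_2 gamma(0)
From (E1): gamma(1) = A gamma(0) + B with
  A = phi_1 / (1 - phi_2) = -0.421 / 0.571 = -0.737303,   B = c_1 / (1 - phi_2) = 1.884 / 0.571 = 3.299475.
Insert (E2) into (E0): gamma(0) (1 - phi_2^2) = phi_1 (1 + phi_2) gamma(1) + c_0.
  phi_1 (1 + phi_2) = (-0.421)(1.429) = -0.601609,   1 - phi_2^2 = 0.815959.
Replace gamma(1) by A gamma(0) + B and collect gamma(0):
  gamma(0) [0.815959 - (-0.601609)(-0.737303)] = (-0.601609)(3.299475) + 3.389988
  gamma(0) * 0.372391 = 1.404994
  gamma(0) = 1.404994 / 0.372391 = 3.772902.
Therefore gamma(0) = 3.7729 (to 4 decimal places).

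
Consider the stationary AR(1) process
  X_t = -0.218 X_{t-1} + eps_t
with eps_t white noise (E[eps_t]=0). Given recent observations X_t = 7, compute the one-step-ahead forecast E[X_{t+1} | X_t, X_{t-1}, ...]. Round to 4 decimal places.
E[X_{t+1} \mid \mathcal F_t] = -1.5260

For an AR(p) model X_t = c + sum_i phi_i X_{t-i} + eps_t, the
one-step-ahead conditional mean is
  E[X_{t+1} | X_t, ...] = c + sum_i phi_i X_{t+1-i}.
Substitute known values:
  E[X_{t+1} | ...] = (-0.218) * (7)
                   = -1.5260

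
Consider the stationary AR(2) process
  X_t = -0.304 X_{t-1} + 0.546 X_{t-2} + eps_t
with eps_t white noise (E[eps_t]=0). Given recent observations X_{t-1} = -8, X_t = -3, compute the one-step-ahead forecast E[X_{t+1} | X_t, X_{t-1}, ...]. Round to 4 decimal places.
E[X_{t+1} \mid \mathcal F_t] = -3.4560

For an AR(p) model X_t = c + sum_i phi_i X_{t-i} + eps_t, the
one-step-ahead conditional mean is
  E[X_{t+1} | X_t, ...] = c + sum_i phi_i X_{t+1-i}.
Substitute known values:
  E[X_{t+1} | ...] = (-0.304) * (-3) + (0.546) * (-8)
                   = -3.4560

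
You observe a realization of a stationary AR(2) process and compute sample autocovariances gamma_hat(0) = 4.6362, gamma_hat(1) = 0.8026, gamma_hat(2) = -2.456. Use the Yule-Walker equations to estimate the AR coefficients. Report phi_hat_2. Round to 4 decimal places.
\hat\phi_{2} = -0.5770

The Yule-Walker equations for an AR(p) process read, in matrix form,
  Gamma_p phi = r_p,   with   (Gamma_p)_{ij} = gamma(|i - j|),
                       (r_p)_i = gamma(i),   i,j = 1..p.
Substitute the sample gammas (Toeplitz matrix and right-hand side of size 2):
  Gamma_p = [[4.6362, 0.8026], [0.8026, 4.6362]]
  r_p     = [0.8026, -2.456]
Written out:
  4.6362 phi_1 + 0.8026 phi_2 = 0.8026
  0.8026 phi_1 + 4.6362 phi_2 = -2.456
Solve by Cramer's rule:
  det = gamma(0)^2 - gamma(1)^2 = (4.6362)^2 - (0.8026)^2 = 21.49435044 - 0.64416676 = 20.85018368
  phi_hat_1 = [gamma(1) gamma(0) - gamma(1) gamma(2)] / det = [(0.8026)(4.6362) - (0.8026)(-2.456)] / 20.85018368 = 5.69219972 / 20.85018368 = 0.273
  phi_hat_2 = [gamma(0) gamma(2) - gamma(1)^2] / det = [(4.6362)(-2.456) - (0.8026)^2] / 20.85018368 = -12.03067396 / 20.85018368 = -0.577
So phi_hat = [0.2730, -0.5770].
Therefore phi_hat_2 = -0.5770.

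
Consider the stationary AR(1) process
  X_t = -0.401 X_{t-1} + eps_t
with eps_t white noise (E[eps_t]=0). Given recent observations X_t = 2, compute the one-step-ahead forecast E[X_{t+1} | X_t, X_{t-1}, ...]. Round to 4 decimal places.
E[X_{t+1} \mid \mathcal F_t] = -0.8020

For an AR(p) model X_t = c + sum_i phi_i X_{t-i} + eps_t, the
one-step-ahead conditional mean is
  E[X_{t+1} | X_t, ...] = c + sum_i phi_i X_{t+1-i}.
Substitute known values:
  E[X_{t+1} | ...] = (-0.401) * (2)
                   = -0.8020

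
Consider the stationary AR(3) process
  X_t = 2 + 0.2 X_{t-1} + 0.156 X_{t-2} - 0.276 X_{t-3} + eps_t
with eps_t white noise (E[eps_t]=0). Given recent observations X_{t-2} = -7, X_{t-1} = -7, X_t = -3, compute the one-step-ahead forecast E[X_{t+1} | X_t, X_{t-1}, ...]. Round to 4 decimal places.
E[X_{t+1} \mid \mathcal F_t] = 2.2400

For an AR(p) model X_t = c + sum_i phi_i X_{t-i} + eps_t, the
one-step-ahead conditional mean is
  E[X_{t+1} | X_t, ...] = c + sum_i phi_i X_{t+1-i}.
Substitute known values:
  E[X_{t+1} | ...] = 2 + (0.2) * (-3) + (0.156) * (-7) + (-0.276) * (-7)
                   = 2.2400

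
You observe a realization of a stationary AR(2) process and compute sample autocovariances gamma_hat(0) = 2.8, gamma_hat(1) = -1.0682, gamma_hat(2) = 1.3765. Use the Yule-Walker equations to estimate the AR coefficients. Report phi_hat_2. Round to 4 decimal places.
\hat\phi_{2} = 0.4050

The Yule-Walker equations for an AR(p) process read, in matrix form,
  Gamma_p phi = r_p,   with   (Gamma_p)_{ij} = gamma(|i - j|),
                       (r_p)_i = gamma(i),   i,j = 1..p.
Substitute the sample gammas (Toeplitz matrix and right-hand side of size 2):
  Gamma_p = [[2.8, -1.0682], [-1.0682, 2.8]]
  r_p     = [-1.0682, 1.3765]
Written out:
  2.8 phi_1 - 1.0682 phi_2 = -1.0682
  -1.0682 phi_1 + 2.8 phi_2 = 1.3765
Solve by Cramer's rule:
  det = gamma(0)^2 - gamma(1)^2 = (2.8)^2 - (-1.0682)^2 = 7.84 - 1.14105124 = 6.69894876
  phi_hat_1 = [gamma(1) gamma(0) - gamma(1) gamma(2)] / det = [(-1.0682)(2.8) - (-1.0682)(1.3765)] / 6.69894876 = -1.5205827 / 6.69894876 = -0.227
  phi_hat_2 = [gamma(0) gamma(2) - gamma(1)^2] / det = [(2.8)(1.3765) - (-1.0682)^2] / 6.69894876 = 2.71314876 / 6.69894876 = 0.405
So phi_hat = [-0.2270, 0.4050].
Therefore phi_hat_2 = 0.4050.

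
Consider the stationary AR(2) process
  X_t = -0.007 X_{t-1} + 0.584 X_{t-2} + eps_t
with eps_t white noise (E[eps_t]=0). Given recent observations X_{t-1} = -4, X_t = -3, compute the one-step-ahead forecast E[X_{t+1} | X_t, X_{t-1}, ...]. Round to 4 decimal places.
E[X_{t+1} \mid \mathcal F_t] = -2.3150

For an AR(p) model X_t = c + sum_i phi_i X_{t-i} + eps_t, the
one-step-ahead conditional mean is
  E[X_{t+1} | X_t, ...] = c + sum_i phi_i X_{t+1-i}.
Substitute known values:
  E[X_{t+1} | ...] = (-0.007) * (-3) + (0.584) * (-4)
                   = -2.3150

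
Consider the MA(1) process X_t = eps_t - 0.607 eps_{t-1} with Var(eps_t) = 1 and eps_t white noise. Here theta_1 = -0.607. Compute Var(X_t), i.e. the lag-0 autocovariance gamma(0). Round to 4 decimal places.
\gamma(0) = 1.3684

For an MA(q) process X_t = eps_t + sum_i theta_i eps_{t-i} with
Var(eps_t) = sigma^2, the variance is
  gamma(0) = sigma^2 * (1 + sum_i theta_i^2).
  sum_i theta_i^2 = (-0.607)^2 = 0.368449.
  gamma(0) = 1 * (1 + 0.368449) = 1 * 1.368449 = 1.368449, which rounds to 1.3684.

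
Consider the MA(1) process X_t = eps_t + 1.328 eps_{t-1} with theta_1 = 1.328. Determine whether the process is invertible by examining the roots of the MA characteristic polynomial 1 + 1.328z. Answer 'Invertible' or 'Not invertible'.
\text{Not invertible}

The MA(q) characteristic polynomial is P(z) = 1 + 1.328z.
Invertibility requires all roots to lie outside the unit circle, i.e. |z| > 1 for every root.
This is linear in z: 1 + (1.328) z = 0  =>  z = -1/(1.328) = -0.753012,  |z| = 0.753012.
Moduli of all roots: 0.7530.
All moduli strictly greater than 1? No.
Verdict: Not invertible.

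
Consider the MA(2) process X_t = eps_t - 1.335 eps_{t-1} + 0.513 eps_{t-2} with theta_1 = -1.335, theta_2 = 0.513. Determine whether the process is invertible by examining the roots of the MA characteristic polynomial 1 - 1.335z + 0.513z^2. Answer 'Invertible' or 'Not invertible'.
\text{Invertible}

The MA(q) characteristic polynomial is P(z) = 1 - 1.335z + 0.513z^2.
Invertibility requires all roots to lie outside the unit circle, i.e. |z| > 1 for every root.
Set 1 + (-1.335) z + (0.513) z^2 = 0, i.e. a z^2 + b z + c = 0 with a = 0.513, b = -1.335, c = 1.
Discriminant D = b^2 - 4ac = (-1.335)^2 - 4*(0.513)*1 = 1.782225 - (2.052) = -0.269775.
D < 0, so the roots are the complex-conjugate pair z = (-b +/- i sqrt(-D)) / (2a) = 1.3012 +/- 0.5062i.
For a conjugate pair |z|^2 = z * conj(z) = (product of roots) = c/a = 1/(0.513) = 1.949318, so |z| = sqrt(1.949318) = 1.3962 for both roots.
Moduli of all roots: 1.3962, 1.3962.
All moduli strictly greater than 1? Yes.
Verdict: Invertible.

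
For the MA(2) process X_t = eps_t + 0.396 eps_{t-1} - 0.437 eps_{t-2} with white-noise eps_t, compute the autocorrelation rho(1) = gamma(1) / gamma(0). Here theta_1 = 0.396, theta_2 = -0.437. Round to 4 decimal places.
\rho(1) = 0.1654

For an MA(q) process with theta_0 = 1, the autocovariance is
  gamma(k) = sigma^2 * sum_{i=0..q-k} theta_i * theta_{i+k},
and rho(k) = gamma(k) / gamma(0). Sigma^2 cancels.
  numerator   = (1)*(0.396) + (0.396)*(-0.437) = 0.222948.
  denominator = (1)^2 + (0.396)^2 + (-0.437)^2 = 1.347785.
  rho(1) = 0.222948 / 1.347785 = 0.1654.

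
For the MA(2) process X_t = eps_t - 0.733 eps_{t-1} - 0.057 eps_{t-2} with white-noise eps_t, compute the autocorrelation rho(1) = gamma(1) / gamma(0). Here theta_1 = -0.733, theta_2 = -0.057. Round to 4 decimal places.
\rho(1) = -0.4487

For an MA(q) process with theta_0 = 1, the autocovariance is
  gamma(k) = sigma^2 * sum_{i=0..q-k} theta_i * theta_{i+k},
and rho(k) = gamma(k) / gamma(0). Sigma^2 cancels.
  numerator   = (1)*(-0.733) + (-0.733)*(-0.057) = -0.691219.
  denominator = (1)^2 + (-0.733)^2 + (-0.057)^2 = 1.540538.
  rho(1) = -0.691219 / 1.540538 = -0.4487.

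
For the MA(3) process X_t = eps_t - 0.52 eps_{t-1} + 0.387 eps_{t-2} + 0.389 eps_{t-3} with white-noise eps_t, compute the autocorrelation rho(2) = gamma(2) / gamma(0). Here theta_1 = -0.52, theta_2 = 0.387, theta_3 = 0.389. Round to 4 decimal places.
\rho(2) = 0.1175

For an MA(q) process with theta_0 = 1, the autocovariance is
  gamma(k) = sigma^2 * sum_{i=0..q-k} theta_i * theta_{i+k},
and rho(k) = gamma(k) / gamma(0). Sigma^2 cancels.
  numerator   = (1)*(0.387) + (-0.52)*(0.389) = 0.18472.
  denominator = (1)^2 + (-0.52)^2 + (0.387)^2 + (0.389)^2 = 1.57149.
  rho(2) = 0.18472 / 1.57149 = 0.1175.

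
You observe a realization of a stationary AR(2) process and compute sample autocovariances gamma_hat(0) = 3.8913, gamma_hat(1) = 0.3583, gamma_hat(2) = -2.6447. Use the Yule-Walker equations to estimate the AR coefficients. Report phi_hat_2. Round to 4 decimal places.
\hat\phi_{2} = -0.6940

The Yule-Walker equations for an AR(p) process read, in matrix form,
  Gamma_p phi = r_p,   with   (Gamma_p)_{ij} = gamma(|i - j|),
                       (r_p)_i = gamma(i),   i,j = 1..p.
Substitute the sample gammas (Toeplitz matrix and right-hand side of size 2):
  Gamma_p = [[3.8913, 0.3583], [0.3583, 3.8913]]
  r_p     = [0.3583, -2.6447]
Written out:
  3.8913 phi_1 + 0.3583 phi_2 = 0.3583
  0.3583 phi_1 + 3.8913 phi_2 = -2.6447
Solve by Cramer's rule:
  det = gamma(0)^2 - gamma(1)^2 = (3.8913)^2 - (0.3583)^2 = 15.14221569 - 0.12837889 = 15.0138368
  phi_hat_1 = [gamma(1) gamma(0) - gamma(1) gamma(2)] / det = [(0.3583)(3.8913) - (0.3583)(-2.6447)] / 15.0138368 = 2.3418488 / 15.0138368 = 0.156
  phi_hat_2 = [gamma(0) gamma(2) - gamma(1)^2] / det = [(3.8913)(-2.6447) - (0.3583)^2] / 15.0138368 = -10.4197 / 15.0138368 = -0.694
So phi_hat = [0.1560, -0.6940].
Therefore phi_hat_2 = -0.6940.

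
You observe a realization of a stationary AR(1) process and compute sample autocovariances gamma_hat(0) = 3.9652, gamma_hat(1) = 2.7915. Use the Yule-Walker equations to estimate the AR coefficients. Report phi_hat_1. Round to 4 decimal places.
\hat\phi_{1} = 0.7040

The Yule-Walker equations for an AR(p) process read, in matrix form,
  Gamma_p phi = r_p,   with   (Gamma_p)_{ij} = gamma(|i - j|),
                       (r_p)_i = gamma(i),   i,j = 1..p.
Substitute the sample gammas (Toeplitz matrix and right-hand side of size 1):
  Gamma_p = [[3.9652]]
  r_p     = [2.7915]
With p = 1 this is the single equation gamma(0) phi_1 = gamma(1):
  phi_hat_1 = gamma(1) / gamma(0) = 2.7915 / 3.9652 = 0.7040.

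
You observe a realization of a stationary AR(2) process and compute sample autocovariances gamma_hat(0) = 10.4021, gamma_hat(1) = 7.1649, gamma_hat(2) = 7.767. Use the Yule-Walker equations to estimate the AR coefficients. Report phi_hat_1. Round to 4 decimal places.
\hat\phi_{1} = 0.3320

The Yule-Walker equations for an AR(p) process read, in matrix form,
  Gamma_p phi = r_p,   with   (Gamma_p)_{ij} = gamma(|i - j|),
                       (r_p)_i = gamma(i),   i,j = 1..p.
Substitute the sample gammas (Toeplitz matrix and right-hand side of size 2):
  Gamma_p = [[10.4021, 7.1649], [7.1649, 10.4021]]
  r_p     = [7.1649, 7.767]
Written out:
  10.4021 phi_1 + 7.1649 phi_2 = 7.1649
  7.1649 phi_1 + 10.4021 phi_2 = 7.767
Solve by Cramer's rule:
  det = gamma(0)^2 - gamma(1)^2 = (10.4021)^2 - (7.1649)^2 = 108.20368441 - 51.33579201 = 56.8678924
  phi_hat_1 = [gamma(1) gamma(0) - gamma(1) gamma(2)] / det = [(7.1649)(10.4021) - (7.1649)(7.767)] / 56.8678924 = 18.88022799 / 56.8678924 = 0.332
  phi_hat_2 = [gamma(0) gamma(2) - gamma(1)^2] / det = [(10.4021)(7.767) - (7.1649)^2] / 56.8678924 = 29.45731869 / 56.8678924 = 0.518
So phi_hat = [0.3320, 0.5180].
Therefore phi_hat_1 = 0.3320.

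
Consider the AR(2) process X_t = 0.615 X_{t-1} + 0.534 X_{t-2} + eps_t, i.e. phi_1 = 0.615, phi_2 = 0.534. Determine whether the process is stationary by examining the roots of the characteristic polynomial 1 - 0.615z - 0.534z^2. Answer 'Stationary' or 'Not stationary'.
\text{Not stationary}

The AR(p) characteristic polynomial is P(z) = 1 - 0.615z - 0.534z^2.
Stationarity requires all roots to lie outside the unit circle, i.e. |z| > 1 for every root.
Set 1 + (-0.615) z + (-0.534) z^2 = 0, i.e. a z^2 + b z + c = 0 with a = -0.534, b = -0.615, c = 1.
Discriminant D = b^2 - 4ac = (-0.615)^2 - 4*(-0.534)*1 = 0.378225 - (-2.136) = 2.514225.
D >= 0, so the roots are real: z = (-b +/- sqrt(D)) / (2a) = (0.615 +/- 1.585631) / (-1.068).
  z_1 = (0.615 + 1.585631) / (-1.068) = -2.0605,   |z_1| = 2.0605.
  z_2 = (0.615 - 1.585631) / (-1.068) = 0.9088,   |z_2| = 0.9088.
Moduli of all roots: 2.0605, 0.9088.
All moduli strictly greater than 1? No.
Verdict: Not stationary.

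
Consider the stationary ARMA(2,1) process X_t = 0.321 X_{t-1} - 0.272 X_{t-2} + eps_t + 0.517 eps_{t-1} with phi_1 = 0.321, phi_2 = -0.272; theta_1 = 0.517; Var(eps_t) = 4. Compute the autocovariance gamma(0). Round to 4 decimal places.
\gamma(0) = 7.0503

Multiply the model equation by X_{t-k} and take expectations. With theta_0 = psi_0 = 1 and psi_j the MA(infinity) weights, this gives
  gamma(k) - sum_i phi_i gamma(k-i) = c_k,
  c_k = sigma^2 * sum_{j=k..q} theta_j psi_{j-k}   (c_k = 0 for k > q),
using gamma(-m) = gamma(m).
psi-weights needed (psi_j = theta_j + sum_i phi_i psi_{j-i}):
  psi_1 = theta_1 + phi_1 = 0.517 + (0.321) = 0.838
Right-hand sides:
  c_0 = sigma^2 (1 + theta_1 psi_1) = 4 * (1 + (0.517)(0.838)) = 4 * 1.433246 = 5.732984
  c_1 = sigma^2 theta_1 = 4 * (0.517) = 2.068
  c_2 = 0
Equations for k = 0, 1, 2 (AR order 2, c_2 = 0):
  (E0) gamma(0) = phi_1 gamma(1) + phi_2 gamma(2) + c_0
  (E1) gamma(1) = phi_1 gamma(0) + phi_2 gamma(1) + c_1
  (E2) gamma(2) = phi_1 gamma(1) + phi_2 gamma(0)
From (E1): gamma(1) = A gamma(0) + B with
  A = phi_1 / (1 - phi_2) = 0.321 / 1.272 = 0.252358,   B = c_1 / (1 - phi_2) = 2.068 / 1.272 = 1.625786.
Insert (E2) into (E0): gamma(0) (1 - phi_2^2) = phi_1 (1 + phi_2) gamma(1) + c_0.
  phi_1 (1 + phi_2) = (0.321)(0.728) = 0.233688,   1 - phi_2^2 = 0.926016.
Replace gamma(1) by A gamma(0) + B and collect gamma(0):
  gamma(0) [0.926016 - (0.233688)(0.252358)] = (0.233688)(1.625786) + 5.732984
  gamma(0) * 0.867043 = 6.112911
  gamma(0) = 6.112911 / 0.867043 = 7.050298.
Therefore gamma(0) = 7.0503 (to 4 decimal places).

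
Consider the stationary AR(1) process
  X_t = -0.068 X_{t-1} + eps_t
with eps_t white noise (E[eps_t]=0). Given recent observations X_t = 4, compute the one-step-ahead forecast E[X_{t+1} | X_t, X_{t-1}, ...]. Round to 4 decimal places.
E[X_{t+1} \mid \mathcal F_t] = -0.2720

For an AR(p) model X_t = c + sum_i phi_i X_{t-i} + eps_t, the
one-step-ahead conditional mean is
  E[X_{t+1} | X_t, ...] = c + sum_i phi_i X_{t+1-i}.
Substitute known values:
  E[X_{t+1} | ...] = (-0.068) * (4)
                   = -0.2720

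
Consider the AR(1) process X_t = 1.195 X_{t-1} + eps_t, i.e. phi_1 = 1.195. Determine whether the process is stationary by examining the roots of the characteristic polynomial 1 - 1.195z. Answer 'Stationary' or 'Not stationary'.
\text{Not stationary}

The AR(p) characteristic polynomial is P(z) = 1 - 1.195z.
Stationarity requires all roots to lie outside the unit circle, i.e. |z| > 1 for every root.
This is linear in z: 1 + (-1.195) z = 0  =>  z = -1/(-1.195) = 0.83682,  |z| = 0.83682.
Moduli of all roots: 0.8368.
All moduli strictly greater than 1? No.
Verdict: Not stationary.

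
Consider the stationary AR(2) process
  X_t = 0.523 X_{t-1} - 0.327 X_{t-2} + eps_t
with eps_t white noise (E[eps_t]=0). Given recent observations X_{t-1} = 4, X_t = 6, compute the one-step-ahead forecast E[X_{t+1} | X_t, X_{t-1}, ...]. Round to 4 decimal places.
E[X_{t+1} \mid \mathcal F_t] = 1.8300

For an AR(p) model X_t = c + sum_i phi_i X_{t-i} + eps_t, the
one-step-ahead conditional mean is
  E[X_{t+1} | X_t, ...] = c + sum_i phi_i X_{t+1-i}.
Substitute known values:
  E[X_{t+1} | ...] = (0.523) * (6) + (-0.327) * (4)
                   = 1.8300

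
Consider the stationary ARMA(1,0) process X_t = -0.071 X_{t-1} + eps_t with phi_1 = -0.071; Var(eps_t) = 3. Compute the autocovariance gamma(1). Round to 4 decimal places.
\gamma(1) = -0.2141

Multiply the model equation by X_{t-k} and take expectations. With theta_0 = psi_0 = 1 and psi_j the MA(infinity) weights, this gives
  gamma(k) - sum_i phi_i gamma(k-i) = c_k,
  c_k = sigma^2 * sum_{j=k..q} theta_j psi_{j-k}   (c_k = 0 for k > q),
using gamma(-m) = gamma(m).
Pure AR (q = 0): c_0 = sigma^2 = 3, c_k = 0 for k >= 1.
Equations for k = 0 and k = 1 (AR order 1):
  gamma(0) = phi_1 gamma(1) + c_0
  gamma(1) = phi_1 gamma(0) + c_1
Substituting the second into the first: gamma(0) (1 - phi_1^2) = c_0 + phi_1 c_1, so
  gamma(0) = c_0 / (1 - phi_1^2) = 3 / (1 - (-0.071)^2) = 3 / 0.994959 = 3.0152.
  gamma(1) = phi_1 gamma(0) = (-0.071)(3.0152) = -0.214079.
Therefore gamma(1) = -0.2141 (to 4 decimal places).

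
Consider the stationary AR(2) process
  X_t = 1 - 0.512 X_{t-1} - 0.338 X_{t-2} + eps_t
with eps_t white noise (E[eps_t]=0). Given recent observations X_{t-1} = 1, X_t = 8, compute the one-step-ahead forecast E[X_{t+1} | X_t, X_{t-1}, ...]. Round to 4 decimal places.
E[X_{t+1} \mid \mathcal F_t] = -3.4340

For an AR(p) model X_t = c + sum_i phi_i X_{t-i} + eps_t, the
one-step-ahead conditional mean is
  E[X_{t+1} | X_t, ...] = c + sum_i phi_i X_{t+1-i}.
Substitute known values:
  E[X_{t+1} | ...] = 1 + (-0.512) * (8) + (-0.338) * (1)
                   = -3.4340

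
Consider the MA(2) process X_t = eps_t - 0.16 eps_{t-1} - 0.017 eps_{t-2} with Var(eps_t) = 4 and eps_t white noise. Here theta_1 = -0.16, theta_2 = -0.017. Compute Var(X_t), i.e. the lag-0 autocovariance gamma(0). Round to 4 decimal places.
\gamma(0) = 4.1036

For an MA(q) process X_t = eps_t + sum_i theta_i eps_{t-i} with
Var(eps_t) = sigma^2, the variance is
  gamma(0) = sigma^2 * (1 + sum_i theta_i^2).
  sum_i theta_i^2 = (-0.16)^2 + (-0.017)^2 = 0.0256 + 0.000289 = 0.025889.
  gamma(0) = 4 * (1 + 0.025889) = 4 * 1.025889 = 4.103556, which rounds to 4.1036.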